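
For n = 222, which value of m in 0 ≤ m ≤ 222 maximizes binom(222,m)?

111

C(222,m) is maximized at m = 222/2 = 111.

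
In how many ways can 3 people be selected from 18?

816

This is C(18,3) = 816.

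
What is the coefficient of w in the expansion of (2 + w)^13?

The general term is C(13,j)·(2)^j·(w)^(13-j); the w^1 term has j = 12.
C(13,12) = 13.
Coefficient = C(13,12) · 2^12 = 13 · 4096 = 53248.

53248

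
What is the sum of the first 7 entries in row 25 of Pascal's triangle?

1 + 25 + 300 + 2300 + 12650 + 53130 + 177100 = 245506.

245506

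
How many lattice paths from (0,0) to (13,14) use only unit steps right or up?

Each path is a sequence of 27 steps with 13 rights: C(27,13) = 20058300.

20058300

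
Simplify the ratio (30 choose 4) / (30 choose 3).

27/4

C(n,k+1)/C(n,k) = (n−k)/(k+1) = (30−3)/(3+1) = 27/4.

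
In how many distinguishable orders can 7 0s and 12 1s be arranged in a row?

Choose positions for the 0s: C(19,7) = 50388.

50388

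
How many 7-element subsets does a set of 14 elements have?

C(14,7) = (14·13·12·11·10·9·8) / 7! = 17297280 / 5040 = 3432.

3432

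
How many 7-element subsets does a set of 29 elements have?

1560780

C(29,7) = (29·28·27·26·25·24·23) / 7! = 7866331200 / 5040 = 1560780.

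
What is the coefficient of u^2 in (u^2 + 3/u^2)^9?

General term: C(9,j)·(u^2)^j·(3/u^2)^(9-j), with u-exponent 2j − 2(9−j) = 4j − 18.
Set 4j − 18 = 2: j = 5.
C(9,5) = 126; 1^5 = 1; 3^4 = 81.
Coefficient = 126 · 1 · 81 = 10206.

10206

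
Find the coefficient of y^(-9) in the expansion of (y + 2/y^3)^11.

14784

General term: C(11,j)·(y)^j·(2/y^3)^(11-j), with y-exponent 1j − 3(11−j) = 4j − 33.
Set 4j − 33 = -9: j = 6.
C(11,6) = 462; 1^6 = 1; 2^5 = 32.
Coefficient = 462 · 1 · 32 = 14784.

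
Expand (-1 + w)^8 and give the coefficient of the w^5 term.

-56

The general term is C(8,j)·(-1)^j·(w)^(8-j); the w^5 term has j = 3.
C(8,3) = 56.
Coefficient = C(8,3) · (-1)^3 = 56 · (-1) = -56.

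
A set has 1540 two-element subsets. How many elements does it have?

n(n−1)/2 = 1540 ⇒ n(n−1) = 3080. Since 56·55 = 3080, n = 56.

56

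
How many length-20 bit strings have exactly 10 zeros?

184756

Choose the 10 positions: C(20,10) = 184756.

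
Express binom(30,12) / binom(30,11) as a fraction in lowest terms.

C(n,k+1)/C(n,k) = (n−k)/(k+1) = (30−11)/(11+1) = 19/12.

19/12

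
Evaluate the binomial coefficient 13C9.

715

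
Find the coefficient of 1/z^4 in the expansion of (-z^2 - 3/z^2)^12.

1732104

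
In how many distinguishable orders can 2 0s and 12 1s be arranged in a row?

Choose positions for the 0s: C(14,2) = 91.

91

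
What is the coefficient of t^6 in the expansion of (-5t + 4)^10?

840000000

The general term is C(10,j)·(-5t)^j·(4)^(10-j); the t^6 term has j = 6.
C(10,6) = 210.
Coefficient = C(10,6) · (-5)^6 · 4^4 = 210 · 15625 · 256 = 840000000.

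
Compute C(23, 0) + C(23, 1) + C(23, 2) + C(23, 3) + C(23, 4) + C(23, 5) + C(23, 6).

145499

1 + 23 + 253 + 1771 + 8855 + 33649 + 100947 = 145499.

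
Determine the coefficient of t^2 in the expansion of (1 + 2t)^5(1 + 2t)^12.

Coefficient of t^2 = Σ_{j} C(5,j)·2^j·C(12,2-j)·2^(2-j) for j from 0 to 2.
= 264 + 240 + 40 = 544.

544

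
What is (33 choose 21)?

354817320

C(33,21) = C(33,12) by symmetry.
C(33,12) = (33·32·31·30·29·28·27·26·25·24·23·22) / 12! = 169958063987712000 / 479001600 = 354817320.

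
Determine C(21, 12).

293930

C(21,12) = C(21,9) by symmetry.
C(21,9) = (21·20·19·18·17·16·15·14·13) / 9! = 106661318400 / 362880 = 293930.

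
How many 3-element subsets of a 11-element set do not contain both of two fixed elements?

156

All 3-subsets: C(11,3) = 165. Those containing both fixed elements: C(9,1) = 9.
165 − 9 = 156.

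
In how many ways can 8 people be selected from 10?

This is C(10,8) = 45.

45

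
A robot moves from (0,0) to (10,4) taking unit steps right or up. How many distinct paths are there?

Each path is a sequence of 14 steps with 10 rights: C(14,10) = 1001.

1001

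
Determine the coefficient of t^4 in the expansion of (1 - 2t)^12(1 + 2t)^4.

-576

Coefficient of t^4 = Σ_{j} C(12,j)·(-2)^j·C(4,4-j)·2^(4-j) for j from 0 to 4.
= 16 + (-768) + 6336 + (-14080) + 7920 = -576.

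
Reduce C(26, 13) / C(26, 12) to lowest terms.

14/13

C(n,k+1)/C(n,k) = (n−k)/(k+1) = (26−12)/(12+1) = 14/13.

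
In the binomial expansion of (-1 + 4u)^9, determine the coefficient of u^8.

The general term is C(9,j)·(-1)^j·(4u)^(9-j); the u^8 term has j = 1.
C(9,1) = 9.
Coefficient = C(9,1) · (-1)^1 · 4^8 = 9 · (-1) · 65536 = -589824.

-589824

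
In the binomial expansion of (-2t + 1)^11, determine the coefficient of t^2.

220

The general term is C(11,j)·(-2t)^j·(1)^(11-j); the t^2 term has j = 2.
C(11,2) = 55.
Coefficient = C(11,2) · (-2)^2 = 55 · 4 = 220.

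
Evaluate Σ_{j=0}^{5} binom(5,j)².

252

By Vandermonde's identity, Σ C(5,j)² = C(10,5) = 252.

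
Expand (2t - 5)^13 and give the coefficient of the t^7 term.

3432000000

The general term is C(13,j)·(2t)^j·(-5)^(13-j); the t^7 term has j = 7.
C(13,7) = 1716.
Coefficient = C(13,7) · 2^7 · (-5)^6 = 1716 · 128 · 15625 = 3432000000.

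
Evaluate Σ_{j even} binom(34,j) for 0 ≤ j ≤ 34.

Even-j terms of row 34 sum to 2^33 = 8589934592.

8589934592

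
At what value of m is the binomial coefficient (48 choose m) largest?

C(48,m) is maximized at m = 48/2 = 24.

24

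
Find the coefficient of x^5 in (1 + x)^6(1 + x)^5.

(1 + x)^6(1 + x)^5 = (1 + x)^11, so the coefficient of x^5 is C(11,5)·1^5 = 462·1 = 462.

462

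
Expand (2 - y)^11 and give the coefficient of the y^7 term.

-5280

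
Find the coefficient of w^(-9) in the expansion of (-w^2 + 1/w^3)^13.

General term: C(13,j)·(-w^2)^j·(1/w^3)^(13-j), with w-exponent 2j − 3(13−j) = 5j − 39.
Set 5j − 39 = -9: j = 6.
C(13,6) = 1716; (-1)^6 = 1; 1^7 = 1.
Coefficient = 1716 · 1 · 1 = 1716.

1716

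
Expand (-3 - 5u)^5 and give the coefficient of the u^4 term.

-9375

The general term is C(5,j)·(-3)^j·(-5u)^(5-j); the u^4 term has j = 1.
C(5,1) = 5.
Coefficient = C(5,1) · (-3)^1 · (-5)^4 = 5 · (-3) · 625 = -9375.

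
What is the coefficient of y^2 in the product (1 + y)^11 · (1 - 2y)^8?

-9

Coefficient of y^2 = Σ_{j} C(11,j)·1^j·C(8,2-j)·(-2)^(2-j) for j from 0 to 2.
= 112 + (-176) + 55 = -9.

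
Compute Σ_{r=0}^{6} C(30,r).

1 + 30 + 435 + 4060 + 27405 + 142506 + 593775 = 768212.

768212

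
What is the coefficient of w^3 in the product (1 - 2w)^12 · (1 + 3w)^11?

Coefficient of w^3 = Σ_{j} C(12,j)·(-2)^j·C(11,3-j)·3^(3-j) for j from 0 to 3.
= 4455 + (-11880) + 8712 + (-1760) = -473.

-473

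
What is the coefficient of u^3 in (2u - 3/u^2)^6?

General term: C(6,j)·(2u)^j·(-3/u^2)^(6-j), with u-exponent 1j − 2(6−j) = 3j − 12.
Set 3j − 12 = 3: j = 5.
C(6,5) = 6; 2^5 = 32; (-3)^1 = -3.
Coefficient = 6 · 32 · (-3) = -576.

-576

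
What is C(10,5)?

C(10,5) = (10·9·8·7·6) / 5! = 30240 / 120 = 252.

252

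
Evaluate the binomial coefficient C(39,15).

C(39,15) = (39·38·37·36·35·34·33·32·31·30·29·28·27·26·25) / 15! = 32876032921054202880000 / 1307674368000 = 25140840660.

25140840660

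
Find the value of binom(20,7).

77520

C(20,7) = (20·19·18·17·16·15·14) / 7! = 390700800 / 5040 = 77520.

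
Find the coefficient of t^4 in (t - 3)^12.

The general term is C(12,j)·(t)^j·(-3)^(12-j); the t^4 term has j = 4.
C(12,4) = 495.
Coefficient = C(12,4) · (-3)^8 = 495 · 6561 = 3247695.

3247695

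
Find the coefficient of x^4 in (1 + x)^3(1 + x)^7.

(1 + x)^3(1 + x)^7 = (1 + x)^10, so the coefficient of x^4 is C(10,4)·1^4 = 210·1 = 210.

210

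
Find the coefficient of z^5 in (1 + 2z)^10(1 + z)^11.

134586

Coefficient of z^5 = Σ_{j} C(10,j)·2^j·C(11,5-j)·1^(5-j) for j from 0 to 5.
= 462 + 6600 + 29700 + 52800 + 36960 + 8064 = 134586.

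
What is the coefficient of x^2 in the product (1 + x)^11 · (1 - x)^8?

Coefficient of x^2 = Σ_{j} C(11,j)·1^j·C(8,2-j)·(-1)^(2-j) for j from 0 to 2.
= 28 + (-88) + 55 = -5.

-5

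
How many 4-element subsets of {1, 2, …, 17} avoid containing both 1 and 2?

All 4-subsets: C(17,4) = 2380. Those containing both fixed elements: C(15,2) = 105.
2380 − 105 = 2275.

2275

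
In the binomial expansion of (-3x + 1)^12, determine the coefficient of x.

-36

The general term is C(12,j)·(-3x)^j·(1)^(12-j); the x^1 term has j = 1.
C(12,1) = 12.
Coefficient = C(12,1) · (-3)^1 = 12 · (-3) = -36.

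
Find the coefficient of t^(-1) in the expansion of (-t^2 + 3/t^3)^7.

945

General term: C(7,j)·(-t^2)^j·(3/t^3)^(7-j), with t-exponent 2j − 3(7−j) = 5j − 21.
Set 5j − 21 = -1: j = 4.
C(7,4) = 35; (-1)^4 = 1; 3^3 = 27.
Coefficient = 35 · 1 · 27 = 945.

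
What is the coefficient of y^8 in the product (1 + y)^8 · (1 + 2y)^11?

Coefficient of y^8 = Σ_{j} C(8,j)·1^j·C(11,8-j)·2^(8-j) for j from 0 to 8.
= 42240 + 337920 + 827904 + 827904 + 369600 + 73920 + 6160 + 176 + 1 = 2485825.

2485825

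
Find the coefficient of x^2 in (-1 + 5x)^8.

The general term is C(8,j)·(-1)^j·(5x)^(8-j); the x^2 term has j = 6.
C(8,6) = 28.
Coefficient = C(8,6) · 5^2 = 28 · 25 = 700.

700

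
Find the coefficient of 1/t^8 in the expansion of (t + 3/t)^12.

3897234

General term: C(12,j)·(t)^j·(3/t)^(12-j), with t-exponent 1j − 1(12−j) = 2j − 12.
Set 2j − 12 = -8: j = 2.
C(12,2) = 66; 1^2 = 1; 3^10 = 59049.
Coefficient = 66 · 1 · 59049 = 3897234.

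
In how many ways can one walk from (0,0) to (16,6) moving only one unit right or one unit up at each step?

74613

Each path is a sequence of 22 steps with 16 rights: C(22,16) = 74613.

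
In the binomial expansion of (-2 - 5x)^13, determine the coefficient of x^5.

-1029600000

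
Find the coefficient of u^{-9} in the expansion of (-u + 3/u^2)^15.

General term: C(15,j)·(-u)^j·(3/u^2)^(15-j), with u-exponent 1j − 2(15−j) = 3j − 30.
Set 3j − 30 = -9: j = 7.
C(15,7) = 6435; (-1)^7 = -1; 3^8 = 6561.
Coefficient = 6435 · (-1) · 6561 = -42220035.

-42220035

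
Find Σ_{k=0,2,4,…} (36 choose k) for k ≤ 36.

Half of (1+1)^36 + (1−1)^36 gives the even-index sum: 2^35 = 34359738368.

34359738368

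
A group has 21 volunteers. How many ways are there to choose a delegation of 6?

54264

This is C(21,6) = 54264.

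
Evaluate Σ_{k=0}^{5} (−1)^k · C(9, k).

-56

The partial alternating sum Σ_{k=0}^{5} (−1)^k C(9,k) = (−1)^5 C(8,5) = -56.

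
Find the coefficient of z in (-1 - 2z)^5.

-10

The general term is C(5,j)·(-1)^j·(-2z)^(5-j); the z^1 term has j = 4.
C(5,4) = 5.
Coefficient = C(5,4) · (-2)^1 = 5 · (-2) = -10.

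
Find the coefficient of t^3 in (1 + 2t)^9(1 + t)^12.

Coefficient of t^3 = Σ_{j} C(9,j)·2^j·C(12,3-j)·1^(3-j) for j from 0 to 3.
= 220 + 1188 + 1728 + 672 = 3808.

3808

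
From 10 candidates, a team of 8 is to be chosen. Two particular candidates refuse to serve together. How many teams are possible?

17

All 8-subsets: C(10,8) = 45. Those containing both fixed elements: C(8,6) = 28.
45 − 28 = 17.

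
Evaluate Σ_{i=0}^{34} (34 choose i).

17179869184

The entries of row 34 sum to 2^34 = 17179869184.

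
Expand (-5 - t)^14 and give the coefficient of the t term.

17089843750

The general term is C(14,j)·(-5)^j·(-t)^(14-j); the t^1 term has j = 13.
C(14,13) = 14.
Coefficient = C(14,13) · (-5)^13 · (-1)^1 = 14 · (-1220703125) · (-1) = 17089843750.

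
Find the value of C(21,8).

203490

C(21,8) = (21·20·19·18·17·16·15·14) / 8! = 8204716800 / 40320 = 203490.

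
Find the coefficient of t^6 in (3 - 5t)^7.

The general term is C(7,j)·(3)^j·(-5t)^(7-j); the t^6 term has j = 1.
C(7,1) = 7.
Coefficient = C(7,1) · 3^1 · (-5)^6 = 7 · 3 · 15625 = 328125.

328125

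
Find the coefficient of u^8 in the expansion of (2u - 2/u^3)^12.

-49152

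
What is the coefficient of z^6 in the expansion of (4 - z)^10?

53760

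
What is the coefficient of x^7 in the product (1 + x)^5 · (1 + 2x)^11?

Coefficient of x^7 = Σ_{j} C(5,j)·1^j·C(11,7-j)·2^(7-j) for j from 0 to 5.
= 42240 + 147840 + 147840 + 52800 + 6600 + 220 = 397540.

397540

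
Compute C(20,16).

4845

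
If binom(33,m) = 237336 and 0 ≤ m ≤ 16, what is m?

5

C(33,m) increases on 0 ≤ m ≤ 16. C(33,4) = 40920 and C(33,5) = 237336, so m = 5.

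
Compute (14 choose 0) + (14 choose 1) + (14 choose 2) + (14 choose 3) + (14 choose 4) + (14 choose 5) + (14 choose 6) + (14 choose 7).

1 + 14 + 91 + 364 + 1001 + 2002 + 3003 + 3432 = 9908.

9908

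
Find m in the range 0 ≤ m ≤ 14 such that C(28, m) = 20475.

C(28,m) increases on 0 ≤ m ≤ 14. C(28,3) = 3276 and C(28,4) = 20475, so m = 4.

4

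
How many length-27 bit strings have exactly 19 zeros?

2220075

Choose the 19 positions: C(27,19) = 2220075.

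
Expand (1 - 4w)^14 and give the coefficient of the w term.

The general term is C(14,j)·(1)^j·(-4w)^(14-j); the w^1 term has j = 13.
C(14,13) = 14.
Coefficient = C(14,13) · (-4)^1 = 14 · (-4) = -56.

-56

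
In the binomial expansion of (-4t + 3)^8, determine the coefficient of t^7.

The general term is C(8,j)·(-4t)^j·(3)^(8-j); the t^7 term has j = 7.
C(8,7) = 8.
Coefficient = C(8,7) · (-4)^7 · 3^1 = 8 · (-16384) · 3 = -393216.

-393216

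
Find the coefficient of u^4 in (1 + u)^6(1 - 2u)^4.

Coefficient of u^4 = Σ_{j} C(6,j)·1^j·C(4,4-j)·(-2)^(4-j) for j from 0 to 4.
= 16 + (-192) + 360 + (-160) + 15 = 39.

39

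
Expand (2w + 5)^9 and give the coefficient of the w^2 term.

The general term is C(9,j)·(2w)^j·(5)^(9-j); the w^2 term has j = 2.
C(9,2) = 36.
Coefficient = C(9,2) · 2^2 · 5^7 = 36 · 4 · 78125 = 11250000.

11250000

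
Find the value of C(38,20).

C(38,20) = C(38,18) by symmetry.
C(38,18) = (38·37·36·35·34·33·32·31·30·29·28·27·26·25·24·23·22·21) / 18! = 214978908196382744494080000 / 6402373705728000 = 33578000610.

33578000610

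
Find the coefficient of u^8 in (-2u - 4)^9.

-9216

The general term is C(9,j)·(-2u)^j·(-4)^(9-j); the u^8 term has j = 8.
C(9,8) = 9.
Coefficient = C(9,8) · (-2)^8 · (-4)^1 = 9 · 256 · (-4) = -9216.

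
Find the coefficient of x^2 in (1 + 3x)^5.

90

The general term is C(5,j)·(1)^j·(3x)^(5-j); the x^2 term has j = 3.
C(5,3) = 10.
Coefficient = C(5,3) · 3^2 = 10 · 9 = 90.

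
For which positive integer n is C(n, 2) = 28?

n(n−1)/2 = 28 ⇒ n(n−1) = 56. Since 8·7 = 56, n = 8.

8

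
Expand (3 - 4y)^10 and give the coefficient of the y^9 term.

-7864320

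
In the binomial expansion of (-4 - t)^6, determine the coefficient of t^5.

The general term is C(6,j)·(-4)^j·(-t)^(6-j); the t^5 term has j = 1.
C(6,1) = 6.
Coefficient = C(6,1) · (-4)^1 · (-1)^5 = 6 · (-4) · (-1) = 24.

24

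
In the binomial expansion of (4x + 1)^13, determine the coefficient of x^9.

187432960

The general term is C(13,j)·(4x)^j·(1)^(13-j); the x^9 term has j = 9.
C(13,9) = 715.
Coefficient = C(13,9) · 4^9 = 715 · 262144 = 187432960.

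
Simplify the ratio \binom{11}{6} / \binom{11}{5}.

C(n,k+1)/C(n,k) = (n−k)/(k+1) = (11−5)/(5+1) = 6/6 = 1.

1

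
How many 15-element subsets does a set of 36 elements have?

5567902560

C(36,15) = (36·35·34·33·32·31·30·29·28·27·26·25·24·23·22) / 15! = 7281003461233582080000 / 1307674368000 = 5567902560.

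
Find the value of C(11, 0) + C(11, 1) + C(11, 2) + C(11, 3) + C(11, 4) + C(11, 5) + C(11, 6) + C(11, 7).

1816

1 + 11 + 55 + 165 + 330 + 462 + 462 + 330 = 1816.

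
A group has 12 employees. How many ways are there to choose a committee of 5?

792

This is C(12,5) = 792.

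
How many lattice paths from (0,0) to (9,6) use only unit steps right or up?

5005

Each path is a sequence of 15 steps with 9 rights: C(15,9) = 5005.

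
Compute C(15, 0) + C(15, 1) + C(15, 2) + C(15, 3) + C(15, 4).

1 + 15 + 105 + 455 + 1365 = 1941.

1941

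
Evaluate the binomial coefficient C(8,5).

C(8,5) = C(8,3) by symmetry.
C(8,3) = (8·7·6) / 3! = 336 / 6 = 56.

56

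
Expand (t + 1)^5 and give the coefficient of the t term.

5

The general term is C(5,j)·(t)^j·(1)^(5-j); the t^1 term has j = 1.
C(5,1) = 5.
Coefficient = C(5,1) = 5.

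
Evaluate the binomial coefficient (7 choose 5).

C(7,5) = C(7,2) by symmetry.
C(7,2) = (7·6) / 2! = 42 / 2 = 21.

21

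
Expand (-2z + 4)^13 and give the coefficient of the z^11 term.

-2555904

The general term is C(13,j)·(-2z)^j·(4)^(13-j); the z^11 term has j = 11.
C(13,11) = 78.
Coefficient = C(13,11) · (-2)^11 · 4^2 = 78 · (-2048) · 16 = -2555904.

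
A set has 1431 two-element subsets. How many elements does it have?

54

n(n−1)/2 = 1431 ⇒ n(n−1) = 2862. Since 54·53 = 2862, n = 54.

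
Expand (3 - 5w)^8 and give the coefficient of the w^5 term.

-4725000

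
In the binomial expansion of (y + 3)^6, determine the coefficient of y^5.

18

The general term is C(6,j)·(y)^j·(3)^(6-j); the y^5 term has j = 5.
C(6,5) = 6.
Coefficient = C(6,5) · 3^1 = 6 · 3 = 18.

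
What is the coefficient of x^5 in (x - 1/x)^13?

General term: C(13,j)·(x)^j·(-1/x)^(13-j), with x-exponent 1j − 1(13−j) = 2j − 13.
Set 2j − 13 = 5: j = 9.
C(13,9) = 715; 1^9 = 1; (-1)^4 = 1.
Coefficient = 715 · 1 · 1 = 715.

715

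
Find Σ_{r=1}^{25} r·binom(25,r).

419430400

Since r·C(25,r) = 25·C(24,r−1), the sum is 25·2^24 = 25·16777216 = 419430400.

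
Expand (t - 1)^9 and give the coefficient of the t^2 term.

The general term is C(9,j)·(t)^j·(-1)^(9-j); the t^2 term has j = 2.
C(9,2) = 36.
Coefficient = C(9,2) · (-1)^7 = 36 · (-1) = -36.

-36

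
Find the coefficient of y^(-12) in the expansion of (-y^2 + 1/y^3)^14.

3003

General term: C(14,j)·(-y^2)^j·(1/y^3)^(14-j), with y-exponent 2j − 3(14−j) = 5j − 42.
Set 5j − 42 = -12: j = 6.
C(14,6) = 3003; (-1)^6 = 1; 1^8 = 1.
Coefficient = 3003 · 1 · 1 = 3003.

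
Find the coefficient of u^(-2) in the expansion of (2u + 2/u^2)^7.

General term: C(7,j)·(2u)^j·(2/u^2)^(7-j), with u-exponent 1j − 2(7−j) = 3j − 14.
Set 3j − 14 = -2: j = 4.
C(7,4) = 35; 2^4 = 16; 2^3 = 8.
Coefficient = 35 · 16 · 8 = 4480.

4480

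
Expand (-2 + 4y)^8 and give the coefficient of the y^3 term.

The general term is C(8,j)·(-2)^j·(4y)^(8-j); the y^3 term has j = 5.
C(8,5) = 56.
Coefficient = C(8,5) · (-2)^5 · 4^3 = 56 · (-32) · 64 = -114688.

-114688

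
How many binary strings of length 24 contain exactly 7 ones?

346104

Choose the 7 positions: C(24,7) = 346104.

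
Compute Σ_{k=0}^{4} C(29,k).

1 + 29 + 406 + 3654 + 23751 = 27841.

27841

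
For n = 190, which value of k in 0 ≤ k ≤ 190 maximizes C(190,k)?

95

C(190,k) is maximized at k = 190/2 = 95.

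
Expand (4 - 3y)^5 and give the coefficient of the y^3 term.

-4320

The general term is C(5,j)·(4)^j·(-3y)^(5-j); the y^3 term has j = 2.
C(5,2) = 10.
Coefficient = C(5,2) · 4^2 · (-3)^3 = 10 · 16 · (-27) = -4320.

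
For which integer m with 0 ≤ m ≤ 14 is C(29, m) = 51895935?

12

C(29,m) increases on 0 ≤ m ≤ 14. C(29,11) = 34597290 and C(29,12) = 51895935, so m = 12.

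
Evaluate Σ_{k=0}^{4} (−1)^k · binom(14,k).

The partial alternating sum Σ_{k=0}^{4} (−1)^k C(14,k) = (−1)^4 C(13,4) = 715.

715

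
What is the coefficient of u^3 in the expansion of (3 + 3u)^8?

367416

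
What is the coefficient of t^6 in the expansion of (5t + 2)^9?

10500000

The general term is C(9,j)·(5t)^j·(2)^(9-j); the t^6 term has j = 6.
C(9,6) = 84.
Coefficient = C(9,6) · 5^6 · 2^3 = 84 · 15625 · 8 = 10500000.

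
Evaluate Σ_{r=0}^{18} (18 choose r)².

9075135300

Σ C(18,r)² is the coefficient of x^18 in (1+x)^18(1+x)^18 = (1+x)^36, i.e. C(36,18) = 9075135300.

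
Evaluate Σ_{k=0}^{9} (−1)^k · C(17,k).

-11440

The partial alternating sum Σ_{k=0}^{9} (−1)^k C(17,k) = (−1)^9 C(16,9) = -11440.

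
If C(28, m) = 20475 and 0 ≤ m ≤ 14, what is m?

4

C(28,m) increases on 0 ≤ m ≤ 14. C(28,3) = 3276 and C(28,4) = 20475, so m = 4.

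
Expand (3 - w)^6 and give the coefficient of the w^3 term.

The general term is C(6,j)·(3)^j·(-w)^(6-j); the w^3 term has j = 3.
C(6,3) = 20.
Coefficient = C(6,3) · 3^3 · (-1)^3 = 20 · 27 · (-1) = -540.

-540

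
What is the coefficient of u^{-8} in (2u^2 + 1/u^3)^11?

General term: C(11,j)·(2u^2)^j·(1/u^3)^(11-j), with u-exponent 2j − 3(11−j) = 5j − 33.
Set 5j − 33 = -8: j = 5.
C(11,5) = 462; 2^5 = 32; 1^6 = 1.
Coefficient = 462 · 32 · 1 = 14784.

14784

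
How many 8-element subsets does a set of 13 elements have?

1287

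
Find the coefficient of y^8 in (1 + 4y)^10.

2949120

The general term is C(10,j)·(1)^j·(4y)^(10-j); the y^8 term has j = 2.
C(10,2) = 45.
Coefficient = C(10,2) · 4^8 = 45 · 65536 = 2949120.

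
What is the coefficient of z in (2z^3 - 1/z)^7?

-84

General term: C(7,j)·(2z^3)^j·(-1/z)^(7-j), with z-exponent 3j − 1(7−j) = 4j − 7.
Set 4j − 7 = 1: j = 2.
C(7,2) = 21; 2^2 = 4; (-1)^5 = -1.
Coefficient = 21 · 4 · (-1) = -84.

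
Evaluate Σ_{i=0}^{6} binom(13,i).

4096

1 + 13 + 78 + 286 + 715 + 1287 + 1716 = 4096.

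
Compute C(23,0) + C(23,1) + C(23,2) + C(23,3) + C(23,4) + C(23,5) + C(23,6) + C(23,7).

390656

1 + 23 + 253 + 1771 + 8855 + 33649 + 100947 + 245157 = 390656.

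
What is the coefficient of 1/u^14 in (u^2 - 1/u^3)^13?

General term: C(13,j)·(u^2)^j·(-1/u^3)^(13-j), with u-exponent 2j − 3(13−j) = 5j − 39.
Set 5j − 39 = -14: j = 5.
C(13,5) = 1287; 1^5 = 1; (-1)^8 = 1.
Coefficient = 1287 · 1 · 1 = 1287.

1287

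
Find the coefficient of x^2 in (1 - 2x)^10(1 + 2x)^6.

0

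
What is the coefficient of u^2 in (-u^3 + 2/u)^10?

-15360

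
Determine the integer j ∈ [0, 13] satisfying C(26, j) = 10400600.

13

C(26,j) increases on 0 ≤ j ≤ 13. C(26,12) = 9657700 and C(26,13) = 10400600, so j = 13.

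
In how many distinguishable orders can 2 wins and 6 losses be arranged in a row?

Choose positions for the wins: C(8,2) = 28.

28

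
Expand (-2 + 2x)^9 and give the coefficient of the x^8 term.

The general term is C(9,j)·(-2)^j·(2x)^(9-j); the x^8 term has j = 1.
C(9,1) = 9.
Coefficient = C(9,1) · (-2)^1 · 2^8 = 9 · (-2) · 256 = -4608.

-4608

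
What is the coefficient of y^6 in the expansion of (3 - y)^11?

112266

The general term is C(11,j)·(3)^j·(-y)^(11-j); the y^6 term has j = 5.
C(11,5) = 462.
Coefficient = C(11,5) · 3^5 = 462 · 243 = 112266.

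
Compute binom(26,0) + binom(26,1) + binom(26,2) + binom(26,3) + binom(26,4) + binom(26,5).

1 + 26 + 325 + 2600 + 14950 + 65780 = 83682.

83682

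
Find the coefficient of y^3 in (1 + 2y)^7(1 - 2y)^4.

-88

Coefficient of y^3 = Σ_{j} C(7,j)·2^j·C(4,3-j)·(-2)^(3-j) for j from 0 to 3.
= (-32) + 336 + (-672) + 280 = -88.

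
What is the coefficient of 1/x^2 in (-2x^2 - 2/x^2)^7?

General term: C(7,j)·(-2x^2)^j·(-2/x^2)^(7-j), with x-exponent 2j − 2(7−j) = 4j − 14.
Set 4j − 14 = -2: j = 3.
C(7,3) = 35; (-2)^3 = -8; (-2)^4 = 16.
Coefficient = 35 · (-8) · 16 = -4480.

-4480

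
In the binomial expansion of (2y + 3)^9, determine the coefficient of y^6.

The general term is C(9,j)·(2y)^j·(3)^(9-j); the y^6 term has j = 6.
C(9,6) = 84.
Coefficient = C(9,6) · 2^6 · 3^3 = 84 · 64 · 27 = 145152.

145152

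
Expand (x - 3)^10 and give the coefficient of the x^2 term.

295245

The general term is C(10,j)·(x)^j·(-3)^(10-j); the x^2 term has j = 2.
C(10,2) = 45.
Coefficient = C(10,2) · (-3)^8 = 45 · 6561 = 295245.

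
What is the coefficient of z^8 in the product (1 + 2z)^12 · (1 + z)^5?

1519760

Coefficient of z^8 = Σ_{j} C(12,j)·2^j·C(5,8-j)·1^(8-j) for j from 3 to 8.
= 1760 + 39600 + 253440 + 591360 + 506880 + 126720 = 1519760.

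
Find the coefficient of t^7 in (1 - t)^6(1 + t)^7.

Coefficient of t^7 = Σ_{j} C(6,j)·(-1)^j·C(7,7-j)·1^(7-j) for j from 0 to 6.
= 1 + (-42) + 315 + (-700) + 525 + (-126) + 7 = -20.

-20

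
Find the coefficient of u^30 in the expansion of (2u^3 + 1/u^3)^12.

24576

General term: C(12,j)·(2u^3)^j·(1/u^3)^(12-j), with u-exponent 3j − 3(12−j) = 6j − 36.
Set 6j − 36 = 30: j = 11.
C(12,11) = 12; 2^11 = 2048; 1^1 = 1.
Coefficient = 12 · 2048 · 1 = 24576.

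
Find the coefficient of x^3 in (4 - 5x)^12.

-7208960000

The general term is C(12,j)·(4)^j·(-5x)^(12-j); the x^3 term has j = 9.
C(12,9) = 220.
Coefficient = C(12,9) · 4^9 · (-5)^3 = 220 · 262144 · (-125) = -7208960000.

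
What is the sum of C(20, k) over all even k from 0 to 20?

524288

Even-k terms of row 20 sum to 2^19 = 524288.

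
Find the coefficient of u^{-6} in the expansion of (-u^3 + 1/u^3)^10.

General term: C(10,j)·(-u^3)^j·(1/u^3)^(10-j), with u-exponent 3j − 3(10−j) = 6j − 30.
Set 6j − 30 = -6: j = 4.
C(10,4) = 210; (-1)^4 = 1; 1^6 = 1.
Coefficient = 210 · 1 · 1 = 210.

210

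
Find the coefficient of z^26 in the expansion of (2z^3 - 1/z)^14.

1025024

General term: C(14,j)·(2z^3)^j·(-1/z)^(14-j), with z-exponent 3j − 1(14−j) = 4j − 14.
Set 4j − 14 = 26: j = 10.
C(14,10) = 1001; 2^10 = 1024; (-1)^4 = 1.
Coefficient = 1001 · 1024 · 1 = 1025024.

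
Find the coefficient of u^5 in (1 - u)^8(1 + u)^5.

-25

Coefficient of u^5 = Σ_{j} C(8,j)·(-1)^j·C(5,5-j)·1^(5-j) for j from 0 to 5.
= 1 + (-40) + 280 + (-560) + 350 + (-56) = -25.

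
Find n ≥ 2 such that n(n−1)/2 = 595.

35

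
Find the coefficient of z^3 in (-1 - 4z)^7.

-2240

The general term is C(7,j)·(-1)^j·(-4z)^(7-j); the z^3 term has j = 4.
C(7,4) = 35.
Coefficient = C(7,4) · (-4)^3 = 35 · (-64) = -2240.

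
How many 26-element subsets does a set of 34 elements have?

18156204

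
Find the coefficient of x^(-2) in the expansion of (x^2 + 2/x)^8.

1792

General term: C(8,j)·(x^2)^j·(2/x)^(8-j), with x-exponent 2j − 1(8−j) = 3j − 8.
Set 3j − 8 = -2: j = 2.
C(8,2) = 28; 1^2 = 1; 2^6 = 64.
Coefficient = 28 · 1 · 64 = 1792.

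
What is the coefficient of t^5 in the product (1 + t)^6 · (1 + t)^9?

(1 + t)^6(1 + t)^9 = (1 + t)^15, so the coefficient of t^5 is C(15,5)·1^5 = 3003·1 = 3003.

3003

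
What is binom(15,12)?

455

C(15,12) = C(15,3) by symmetry.
C(15,3) = (15·14·13) / 3! = 2730 / 6 = 455.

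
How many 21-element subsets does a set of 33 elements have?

C(33,21) = C(33,12) by symmetry.
C(33,12) = (33·32·31·30·29·28·27·26·25·24·23·22) / 12! = 169958063987712000 / 479001600 = 354817320.

354817320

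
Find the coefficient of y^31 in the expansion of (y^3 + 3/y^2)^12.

General term: C(12,j)·(y^3)^j·(3/y^2)^(12-j), with y-exponent 3j − 2(12−j) = 5j − 24.
Set 5j − 24 = 31: j = 11.
C(12,11) = 12; 1^11 = 1; 3^1 = 3.
Coefficient = 12 · 1 · 3 = 36.

36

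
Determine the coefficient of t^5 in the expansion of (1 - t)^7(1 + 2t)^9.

Coefficient of t^5 = Σ_{j} C(7,j)·(-1)^j·C(9,5-j)·2^(5-j) for j from 0 to 5.
= 4032 + (-14112) + 14112 + (-5040) + 630 + (-21) = -399.

-399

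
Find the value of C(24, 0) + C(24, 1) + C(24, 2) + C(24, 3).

2325

1 + 24 + 276 + 2024 = 2325.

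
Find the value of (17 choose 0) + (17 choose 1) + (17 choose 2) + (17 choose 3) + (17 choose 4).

3214

1 + 17 + 136 + 680 + 2380 = 3214.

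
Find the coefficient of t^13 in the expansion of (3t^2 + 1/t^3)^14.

64481508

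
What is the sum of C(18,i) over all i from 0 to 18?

262144

The entries of row 18 sum to 2^18 = 262144.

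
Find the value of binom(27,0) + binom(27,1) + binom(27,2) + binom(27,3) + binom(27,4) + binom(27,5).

1 + 27 + 351 + 2925 + 17550 + 80730 = 101584.

101584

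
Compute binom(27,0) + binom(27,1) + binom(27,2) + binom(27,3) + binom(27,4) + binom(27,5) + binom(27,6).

1 + 27 + 351 + 2925 + 17550 + 80730 + 296010 = 397594.

397594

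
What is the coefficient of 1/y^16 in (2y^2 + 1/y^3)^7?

14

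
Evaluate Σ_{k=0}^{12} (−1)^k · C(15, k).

The partial alternating sum Σ_{k=0}^{12} (−1)^k C(15,k) = (−1)^12 C(14,12) = 91.

91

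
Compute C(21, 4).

5985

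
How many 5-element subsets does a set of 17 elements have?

C(17,5) = (17·16·15·14·13) / 5! = 742560 / 120 = 6188.

6188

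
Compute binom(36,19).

C(36,19) = C(36,17) by symmetry.
C(36,17) = (36·35·34·33·32·31·30·29·28·27·26·25·24·23·22·21·20) / 17! = 3058021453718104473600000 / 355687428096000 = 8597496600.

8597496600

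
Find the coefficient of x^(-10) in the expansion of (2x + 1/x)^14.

364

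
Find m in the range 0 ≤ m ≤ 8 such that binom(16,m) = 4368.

5

C(16,m) increases on 0 ≤ m ≤ 8. C(16,4) = 1820 and C(16,5) = 4368, so m = 5.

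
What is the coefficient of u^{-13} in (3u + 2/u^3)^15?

General term: C(15,j)·(3u)^j·(2/u^3)^(15-j), with u-exponent 1j − 3(15−j) = 4j − 45.
Set 4j − 45 = -13: j = 8.
C(15,8) = 6435; 3^8 = 6561; 2^7 = 128.
Coefficient = 6435 · 6561 · 128 = 5404164480.

5404164480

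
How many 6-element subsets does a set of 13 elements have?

1716

C(13,6) = (13·12·11·10·9·8) / 6! = 1235520 / 720 = 1716.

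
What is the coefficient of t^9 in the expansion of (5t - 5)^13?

The general term is C(13,j)·(5t)^j·(-5)^(13-j); the t^9 term has j = 9.
C(13,9) = 715.
Coefficient = C(13,9) · 5^9 · (-5)^4 = 715 · 1953125 · 625 = 872802734375.

872802734375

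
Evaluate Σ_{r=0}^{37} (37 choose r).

137438953472

Setting x = 1 in (1+x)^37 gives Σ C(37,r) = 2^37 = 137438953472.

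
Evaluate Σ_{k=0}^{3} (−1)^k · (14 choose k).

The partial alternating sum Σ_{k=0}^{3} (−1)^k C(14,k) = (−1)^3 C(13,3) = -286.

-286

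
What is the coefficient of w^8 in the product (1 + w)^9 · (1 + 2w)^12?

Coefficient of w^8 = Σ_{j} C(9,j)·1^j·C(12,8-j)·2^(8-j) for j from 0 to 8.
= 126720 + 912384 + 2128896 + 2128896 + 997920 + 221760 + 22176 + 864 + 9 = 6539625.

6539625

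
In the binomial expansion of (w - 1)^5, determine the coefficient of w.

5

The general term is C(5,j)·(w)^j·(-1)^(5-j); the w^1 term has j = 1.
C(5,1) = 5.
Coefficient = C(5,1) = 5.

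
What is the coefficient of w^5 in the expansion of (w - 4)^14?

-524812288

The general term is C(14,j)·(w)^j·(-4)^(14-j); the w^5 term has j = 5.
C(14,5) = 2002.
Coefficient = C(14,5) · (-4)^9 = 2002 · (-262144) = -524812288.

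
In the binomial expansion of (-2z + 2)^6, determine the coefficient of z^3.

The general term is C(6,j)·(-2z)^j·(2)^(6-j); the z^3 term has j = 3.
C(6,3) = 20.
Coefficient = C(6,3) · (-2)^3 · 2^3 = 20 · (-8) · 8 = -1280.

-1280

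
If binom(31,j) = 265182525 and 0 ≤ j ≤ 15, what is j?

C(31,j) increases on 0 ≤ j ≤ 15. C(31,13) = 206253075 and C(31,14) = 265182525, so j = 14.

14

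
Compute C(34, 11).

286097760

C(34,11) = (34·33·32·31·30·29·28·27·26·25·24) / 11! = 11420107066368000 / 39916800 = 286097760.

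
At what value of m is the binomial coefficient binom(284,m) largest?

142

C(284,m) is maximized at m = 284/2 = 142.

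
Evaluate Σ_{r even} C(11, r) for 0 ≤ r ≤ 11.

Even-r terms of row 11 sum to 2^10 = 1024.

1024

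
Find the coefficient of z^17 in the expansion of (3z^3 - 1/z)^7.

-5103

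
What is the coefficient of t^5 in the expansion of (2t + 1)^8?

1792

The general term is C(8,j)·(2t)^j·(1)^(8-j); the t^5 term has j = 5.
C(8,5) = 56.
Coefficient = C(8,5) · 2^5 = 56 · 32 = 1792.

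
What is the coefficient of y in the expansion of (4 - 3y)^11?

-34603008

The general term is C(11,j)·(4)^j·(-3y)^(11-j); the y^1 term has j = 10.
C(11,10) = 11.
Coefficient = C(11,10) · 4^10 · (-3)^1 = 11 · 1048576 · (-3) = -34603008.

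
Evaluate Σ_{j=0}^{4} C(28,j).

24158

1 + 28 + 378 + 3276 + 20475 = 24158.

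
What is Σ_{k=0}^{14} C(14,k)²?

40116600

Σ C(14,k)² is the coefficient of x^14 in (1+x)^14(1+x)^14 = (1+x)^28, i.e. C(28,14) = 40116600.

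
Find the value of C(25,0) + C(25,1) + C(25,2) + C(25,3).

1 + 25 + 300 + 2300 = 2626.

2626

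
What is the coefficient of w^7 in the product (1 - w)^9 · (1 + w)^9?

0

Coefficient of w^7 = Σ_{j} C(9,j)·(-1)^j·C(9,7-j)·1^(7-j) for j from 0 to 7.
= 36 + (-756) + 4536 + (-10584) + 10584 + (-4536) + 756 + (-36) = 0.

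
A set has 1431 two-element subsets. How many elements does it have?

54

n(n−1)/2 = 1431 ⇒ n(n−1) = 2862. Since 54·53 = 2862, n = 54.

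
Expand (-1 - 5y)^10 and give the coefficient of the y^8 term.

The general term is C(10,j)·(-1)^j·(-5y)^(10-j); the y^8 term has j = 2.
C(10,2) = 45.
Coefficient = C(10,2) · (-5)^8 = 45 · 390625 = 17578125.

17578125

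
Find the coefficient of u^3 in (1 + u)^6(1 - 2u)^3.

-6

Coefficient of u^3 = Σ_{j} C(6,j)·1^j·C(3,3-j)·(-2)^(3-j) for j from 0 to 3.
= (-8) + 72 + (-90) + 20 = -6.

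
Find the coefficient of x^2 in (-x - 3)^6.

1215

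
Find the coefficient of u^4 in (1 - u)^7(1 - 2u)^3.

Coefficient of u^4 = Σ_{j} C(7,j)·(-1)^j·C(3,4-j)·(-2)^(4-j) for j from 1 to 4.
= 56 + 252 + 210 + 35 = 553.

553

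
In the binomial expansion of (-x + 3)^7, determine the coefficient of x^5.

-189

The general term is C(7,j)·(-x)^j·(3)^(7-j); the x^5 term has j = 5.
C(7,5) = 21.
Coefficient = C(7,5) · (-1)^5 · 3^2 = 21 · (-1) · 9 = -189.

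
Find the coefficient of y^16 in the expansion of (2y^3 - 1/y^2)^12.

General term: C(12,j)·(2y^3)^j·(-1/y^2)^(12-j), with y-exponent 3j − 2(12−j) = 5j − 24.
Set 5j − 24 = 16: j = 8.
C(12,8) = 495; 2^8 = 256; (-1)^4 = 1.
Coefficient = 495 · 256 · 1 = 126720.

126720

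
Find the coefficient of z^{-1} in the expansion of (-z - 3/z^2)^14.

486486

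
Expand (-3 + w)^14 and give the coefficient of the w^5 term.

-39405366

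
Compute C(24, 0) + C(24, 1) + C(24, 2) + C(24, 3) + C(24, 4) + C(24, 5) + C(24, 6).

190051

1 + 24 + 276 + 2024 + 10626 + 42504 + 134596 = 190051.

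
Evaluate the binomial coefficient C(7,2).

21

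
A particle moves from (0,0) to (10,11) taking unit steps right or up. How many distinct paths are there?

352716

Each path is a sequence of 21 steps with 10 rights: C(21,10) = 352716.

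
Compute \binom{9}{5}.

C(9,5) = C(9,4) by symmetry.
C(9,4) = (9·8·7·6) / 4! = 3024 / 24 = 126.

126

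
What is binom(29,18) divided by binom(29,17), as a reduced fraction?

2/3

C(n,k+1)/C(n,k) = (n−k)/(k+1) = (29−17)/(17+1) = 12/18 = 2/3.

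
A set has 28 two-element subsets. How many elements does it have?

8

n(n−1)/2 = 28 ⇒ n(n−1) = 56. Since 8·7 = 56, n = 8.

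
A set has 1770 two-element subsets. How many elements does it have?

60

n(n−1)/2 = 1770 ⇒ n(n−1) = 3540. Since 60·59 = 3540, n = 60.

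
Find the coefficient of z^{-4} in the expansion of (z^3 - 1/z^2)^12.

General term: C(12,j)·(z^3)^j·(-1/z^2)^(12-j), with z-exponent 3j − 2(12−j) = 5j − 24.
Set 5j − 24 = -4: j = 4.
C(12,4) = 495; 1^4 = 1; (-1)^8 = 1.
Coefficient = 495 · 1 · 1 = 495.

495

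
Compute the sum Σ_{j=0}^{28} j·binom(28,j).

3758096384

Since j·C(28,j) = 28·C(27,j−1), the sum is 28·2^27 = 28·134217728 = 3758096384.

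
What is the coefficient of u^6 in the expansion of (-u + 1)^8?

28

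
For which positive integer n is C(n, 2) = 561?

n(n−1)/2 = 561 ⇒ n(n−1) = 1122. Since 34·33 = 1122, n = 34.

34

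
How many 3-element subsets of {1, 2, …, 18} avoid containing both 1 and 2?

800

All 3-subsets: C(18,3) = 816. Those containing both fixed elements: C(16,1) = 16.
816 − 16 = 800.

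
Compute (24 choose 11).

C(24,11) = (24·23·22·21·20·19·18·17·16·15·14) / 11! = 99638080819200 / 39916800 = 2496144.

2496144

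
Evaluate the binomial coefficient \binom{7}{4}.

35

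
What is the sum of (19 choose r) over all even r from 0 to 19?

Even-r terms of row 19 sum to 2^18 = 262144.

262144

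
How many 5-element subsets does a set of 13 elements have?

1287

C(13,5) = (13·12·11·10·9) / 5! = 154440 / 120 = 1287.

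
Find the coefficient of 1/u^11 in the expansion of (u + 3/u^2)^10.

262440

General term: C(10,j)·(u)^j·(3/u^2)^(10-j), with u-exponent 1j − 2(10−j) = 3j − 20.
Set 3j − 20 = -11: j = 3.
C(10,3) = 120; 1^3 = 1; 3^7 = 2187.
Coefficient = 120 · 1 · 2187 = 262440.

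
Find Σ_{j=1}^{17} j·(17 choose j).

Differentiating (1+x)^17 and setting x=1: Σ j·C(17,j) = 17·2^16 = 1114112.

1114112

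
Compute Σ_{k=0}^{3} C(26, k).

1 + 26 + 325 + 2600 = 2952.

2952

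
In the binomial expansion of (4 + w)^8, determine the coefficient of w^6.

448

The general term is C(8,j)·(4)^j·(w)^(8-j); the w^6 term has j = 2.
C(8,2) = 28.
Coefficient = C(8,2) · 4^2 = 28 · 16 = 448.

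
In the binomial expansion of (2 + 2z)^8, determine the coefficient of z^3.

14336

The general term is C(8,j)·(2)^j·(2z)^(8-j); the z^3 term has j = 5.
C(8,5) = 56.
Coefficient = C(8,5) · 2^5 · 2^3 = 56 · 32 · 8 = 14336.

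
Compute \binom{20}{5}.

15504

C(20,5) = (20·19·18·17·16) / 5! = 1860480 / 120 = 15504.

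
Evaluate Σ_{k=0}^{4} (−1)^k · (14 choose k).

715

The partial alternating sum Σ_{k=0}^{4} (−1)^k C(14,k) = (−1)^4 C(13,4) = 715.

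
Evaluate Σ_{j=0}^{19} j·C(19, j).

Since j·C(19,j) = 19·C(18,j−1), the sum is 19·2^18 = 19·262144 = 4980736.

4980736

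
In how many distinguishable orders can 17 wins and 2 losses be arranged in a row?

171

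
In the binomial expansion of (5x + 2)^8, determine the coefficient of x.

5120

The general term is C(8,j)·(5x)^j·(2)^(8-j); the x^1 term has j = 1.
C(8,1) = 8.
Coefficient = C(8,1) · 5^1 · 2^7 = 8 · 5 · 128 = 5120.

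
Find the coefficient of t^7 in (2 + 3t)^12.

55427328

The general term is C(12,j)·(2)^j·(3t)^(12-j); the t^7 term has j = 5.
C(12,5) = 792.
Coefficient = C(12,5) · 2^5 · 3^7 = 792 · 32 · 2187 = 55427328.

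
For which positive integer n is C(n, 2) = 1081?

47

n(n−1)/2 = 1081 ⇒ n(n−1) = 2162. Since 47·46 = 2162, n = 47.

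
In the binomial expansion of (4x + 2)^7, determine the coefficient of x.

The general term is C(7,j)·(4x)^j·(2)^(7-j); the x^1 term has j = 1.
C(7,1) = 7.
Coefficient = C(7,1) · 4^1 · 2^6 = 7 · 4 · 64 = 1792.

1792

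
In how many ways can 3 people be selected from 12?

This is C(12,3) = 220.

220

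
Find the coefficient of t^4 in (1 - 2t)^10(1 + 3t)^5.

165

Coefficient of t^4 = Σ_{j} C(10,j)·(-2)^j·C(5,4-j)·3^(4-j) for j from 0 to 4.
= 405 + (-5400) + 16200 + (-14400) + 3360 = 165.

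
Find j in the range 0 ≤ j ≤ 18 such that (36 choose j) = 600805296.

11

C(36,j) increases on 0 ≤ j ≤ 18. C(36,10) = 254186856 and C(36,11) = 600805296, so j = 11.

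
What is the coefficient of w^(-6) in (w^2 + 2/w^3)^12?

59136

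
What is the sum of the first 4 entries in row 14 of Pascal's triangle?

1 + 14 + 91 + 364 = 470.

470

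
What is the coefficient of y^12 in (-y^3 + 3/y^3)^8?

252

General term: C(8,j)·(-y^3)^j·(3/y^3)^(8-j), with y-exponent 3j − 3(8−j) = 6j − 24.
Set 6j − 24 = 12: j = 6.
C(8,6) = 28; (-1)^6 = 1; 3^2 = 9.
Coefficient = 28 · 1 · 9 = 252.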